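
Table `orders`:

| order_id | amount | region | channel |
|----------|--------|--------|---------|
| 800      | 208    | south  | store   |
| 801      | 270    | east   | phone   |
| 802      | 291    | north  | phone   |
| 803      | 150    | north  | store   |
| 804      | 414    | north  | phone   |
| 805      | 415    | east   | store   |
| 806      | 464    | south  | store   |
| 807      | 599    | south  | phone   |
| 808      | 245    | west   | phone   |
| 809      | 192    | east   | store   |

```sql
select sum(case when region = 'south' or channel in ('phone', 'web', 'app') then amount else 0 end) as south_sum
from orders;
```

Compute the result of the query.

order_id=800: ✓ → 208
order_id=801: ✓ → 270
order_id=802: ✓ → 291
order_id=803: ✗
order_id=804: ✓ → 414
order_id=805: ✗
order_id=806: ✓ → 464
order_id=807: ✓ → 599
order_id=808: ✓ → 245
order_id=809: ✗
south_sum = 208 + 270 + 291 + 414 + 464 + 599 + 245 = 2491

2491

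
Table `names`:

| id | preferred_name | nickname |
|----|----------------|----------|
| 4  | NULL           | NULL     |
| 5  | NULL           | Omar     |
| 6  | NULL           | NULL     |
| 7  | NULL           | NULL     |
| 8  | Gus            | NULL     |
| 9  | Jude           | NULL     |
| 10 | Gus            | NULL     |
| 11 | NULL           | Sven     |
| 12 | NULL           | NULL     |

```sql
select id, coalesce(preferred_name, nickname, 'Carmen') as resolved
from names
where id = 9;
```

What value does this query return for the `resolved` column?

id = 9: preferred_name=Jude, nickname=NULL.
preferred_name=Jude → Jude

Jude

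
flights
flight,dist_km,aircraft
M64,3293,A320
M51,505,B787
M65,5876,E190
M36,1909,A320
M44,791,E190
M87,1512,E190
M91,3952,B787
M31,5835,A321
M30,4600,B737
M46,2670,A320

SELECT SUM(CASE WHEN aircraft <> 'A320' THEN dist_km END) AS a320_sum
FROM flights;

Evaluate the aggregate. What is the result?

flight=M64: ✗
flight=M51: ✓ → 505
flight=M65: ✓ → 5876
flight=M36: ✗
flight=M44: ✓ → 791
flight=M87: ✓ → 1512
flight=M91: ✓ → 3952
flight=M31: ✓ → 5835
flight=M30: ✓ → 4600
flight=M46: ✗
a320_sum = 505 + 5876 + 791 + 1512 + 3952 + 5835 + 4600 = 23071

23071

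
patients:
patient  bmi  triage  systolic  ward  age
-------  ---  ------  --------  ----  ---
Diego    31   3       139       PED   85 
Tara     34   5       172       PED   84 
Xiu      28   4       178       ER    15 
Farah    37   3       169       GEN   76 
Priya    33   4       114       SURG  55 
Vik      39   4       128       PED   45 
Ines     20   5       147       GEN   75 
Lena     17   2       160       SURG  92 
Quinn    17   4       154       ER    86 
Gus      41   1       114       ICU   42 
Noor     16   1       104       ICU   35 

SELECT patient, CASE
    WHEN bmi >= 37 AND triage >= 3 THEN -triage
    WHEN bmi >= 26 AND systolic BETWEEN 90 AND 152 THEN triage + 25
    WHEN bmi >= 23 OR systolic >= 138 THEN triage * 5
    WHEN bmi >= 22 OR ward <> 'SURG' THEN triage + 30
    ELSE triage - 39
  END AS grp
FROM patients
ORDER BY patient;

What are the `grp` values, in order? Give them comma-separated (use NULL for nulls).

patient=Diego: bmi >= 26 AND systolic BETWEEN 90 AND 152 → 28
patient=Farah: bmi >= 37 AND triage >= 3 → -3
patient=Gus: bmi >= 26 AND systolic BETWEEN 90 AND 152 → 26
patient=Ines: bmi >= 23 OR systolic >= 138 → 25
patient=Lena: bmi >= 23 OR systolic >= 138 → 10
patient=Noor: bmi >= 22 OR ward <> 'SURG' → 31
patient=Priya: bmi >= 26 AND systolic BETWEEN 90 AND 152 → 29
patient=Quinn: bmi >= 23 OR systolic >= 138 → 20
patient=Tara: bmi >= 23 OR systolic >= 138 → 25
patient=Vik: bmi >= 37 AND triage >= 3 → -4
patient=Xiu: bmi >= 23 OR systolic >= 138 → 20

28, -3, 26, 25, 10, 31, 29, 20, 25, -4, 20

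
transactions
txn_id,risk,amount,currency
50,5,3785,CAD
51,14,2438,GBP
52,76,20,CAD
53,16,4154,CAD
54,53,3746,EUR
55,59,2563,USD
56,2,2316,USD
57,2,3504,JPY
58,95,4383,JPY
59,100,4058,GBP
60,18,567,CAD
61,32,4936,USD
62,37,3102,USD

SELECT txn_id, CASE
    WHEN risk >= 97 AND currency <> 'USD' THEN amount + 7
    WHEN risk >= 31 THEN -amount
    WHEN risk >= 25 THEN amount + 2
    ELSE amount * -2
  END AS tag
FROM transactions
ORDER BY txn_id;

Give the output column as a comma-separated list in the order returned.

-7570, -4876, -20, -8308, -3746, -2563, -4632, -7008, -4383, 4065, -1134, -4936, -3102

txn_id=50: ELSE → -7570
txn_id=51: ELSE → -4876
txn_id=52: risk >= 31 → -20
txn_id=53: ELSE → -8308
txn_id=54: risk >= 31 → -3746
txn_id=55: risk >= 31 → -2563
txn_id=56: ELSE → -4632
txn_id=57: ELSE → -7008
txn_id=58: risk >= 31 → -4383
txn_id=59: risk >= 97 AND currency <> 'USD' → 4065
txn_id=60: ELSE → -1134
txn_id=61: risk >= 31 → -4936
txn_id=62: risk >= 31 → -3102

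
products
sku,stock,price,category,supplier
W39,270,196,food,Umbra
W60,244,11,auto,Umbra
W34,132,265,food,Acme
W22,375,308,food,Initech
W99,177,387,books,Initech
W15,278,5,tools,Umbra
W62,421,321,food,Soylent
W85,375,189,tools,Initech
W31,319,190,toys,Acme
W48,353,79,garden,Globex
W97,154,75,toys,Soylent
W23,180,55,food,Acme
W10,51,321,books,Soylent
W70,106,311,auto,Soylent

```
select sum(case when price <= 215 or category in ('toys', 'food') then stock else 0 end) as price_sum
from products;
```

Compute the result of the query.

3101

sku=W39: ✓ → 270
sku=W60: ✓ → 244
sku=W34: ✓ → 132
sku=W22: ✓ → 375
sku=W99: ✗
sku=W15: ✓ → 278
sku=W62: ✓ → 421
sku=W85: ✓ → 375
sku=W31: ✓ → 319
sku=W48: ✓ → 353
sku=W97: ✓ → 154
sku=W23: ✓ → 180
sku=W10: ✗
sku=W70: ✗
price_sum = 270 + 244 + 132 + 375 + 278 + 421 + 375 + 319 + 353 + 154 + 180 = 3101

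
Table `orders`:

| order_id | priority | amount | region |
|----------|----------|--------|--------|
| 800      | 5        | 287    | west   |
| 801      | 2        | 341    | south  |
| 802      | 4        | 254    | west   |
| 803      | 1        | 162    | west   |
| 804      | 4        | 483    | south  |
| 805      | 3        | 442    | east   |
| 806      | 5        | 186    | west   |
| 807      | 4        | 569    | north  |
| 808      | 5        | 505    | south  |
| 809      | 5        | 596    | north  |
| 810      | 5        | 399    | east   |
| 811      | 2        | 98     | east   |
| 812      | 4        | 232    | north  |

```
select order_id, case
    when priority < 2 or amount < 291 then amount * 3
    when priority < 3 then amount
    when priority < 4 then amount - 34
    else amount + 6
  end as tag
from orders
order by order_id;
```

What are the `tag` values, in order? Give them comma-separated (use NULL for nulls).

861, 341, 762, 486, 489, 408, 558, 575, 511, 602, 405, 294, 696

order_id=800: priority < 2 or amount < 291 → 861
order_id=801: priority < 3 → 341
order_id=802: priority < 2 or amount < 291 → 762
order_id=803: priority < 2 or amount < 291 → 486
order_id=804: ELSE → 489
order_id=805: priority < 4 → 408
order_id=806: priority < 2 or amount < 291 → 558
order_id=807: ELSE → 575
order_id=808: ELSE → 511
order_id=809: ELSE → 602
order_id=810: ELSE → 405
order_id=811: priority < 2 or amount < 291 → 294
order_id=812: priority < 2 or amount < 291 → 696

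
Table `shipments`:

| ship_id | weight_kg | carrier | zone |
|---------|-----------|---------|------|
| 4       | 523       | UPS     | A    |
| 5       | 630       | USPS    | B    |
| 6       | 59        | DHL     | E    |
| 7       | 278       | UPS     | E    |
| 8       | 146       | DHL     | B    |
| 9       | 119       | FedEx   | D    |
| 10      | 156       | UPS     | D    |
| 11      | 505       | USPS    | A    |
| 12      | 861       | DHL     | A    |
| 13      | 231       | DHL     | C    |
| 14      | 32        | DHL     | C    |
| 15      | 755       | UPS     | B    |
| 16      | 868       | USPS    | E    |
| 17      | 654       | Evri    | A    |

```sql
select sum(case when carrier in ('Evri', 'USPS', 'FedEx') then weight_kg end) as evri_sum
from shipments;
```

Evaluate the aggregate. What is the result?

2776

ship_id=4: ✗
ship_id=5: ✓ → 630
ship_id=6: ✗
ship_id=7: ✗
ship_id=8: ✗
ship_id=9: ✓ → 119
ship_id=10: ✗
ship_id=11: ✓ → 505
ship_id=12: ✗
ship_id=13: ✗
ship_id=14: ✗
ship_id=15: ✗
ship_id=16: ✓ → 868
ship_id=17: ✓ → 654
evri_sum = 630 + 119 + 505 + 868 + 654 = 2776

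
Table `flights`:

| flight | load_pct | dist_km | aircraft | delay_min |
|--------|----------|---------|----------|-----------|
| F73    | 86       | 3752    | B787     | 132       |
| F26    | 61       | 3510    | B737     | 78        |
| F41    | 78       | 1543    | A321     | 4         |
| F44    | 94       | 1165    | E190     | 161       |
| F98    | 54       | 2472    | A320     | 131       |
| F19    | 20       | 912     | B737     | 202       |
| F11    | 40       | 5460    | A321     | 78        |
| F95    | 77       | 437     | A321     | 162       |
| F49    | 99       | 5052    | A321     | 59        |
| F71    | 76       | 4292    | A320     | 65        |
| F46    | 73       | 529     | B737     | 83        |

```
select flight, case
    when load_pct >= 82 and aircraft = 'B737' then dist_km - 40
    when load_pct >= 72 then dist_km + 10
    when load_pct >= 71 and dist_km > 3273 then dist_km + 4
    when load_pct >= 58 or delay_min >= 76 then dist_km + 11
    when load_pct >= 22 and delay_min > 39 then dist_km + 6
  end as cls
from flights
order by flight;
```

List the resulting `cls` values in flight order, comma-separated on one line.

flight=F11: load_pct >= 58 or delay_min >= 76 → 5471
flight=F19: load_pct >= 58 or delay_min >= 76 → 923
flight=F26: load_pct >= 58 or delay_min >= 76 → 3521
flight=F41: load_pct >= 72 → 1553
flight=F44: load_pct >= 72 → 1175
flight=F46: load_pct >= 72 → 539
flight=F49: load_pct >= 72 → 5062
flight=F71: load_pct >= 72 → 4302
flight=F73: load_pct >= 72 → 3762
flight=F95: load_pct >= 72 → 447
flight=F98: load_pct >= 58 or delay_min >= 76 → 2483

5471, 923, 3521, 1553, 1175, 539, 5062, 4302, 3762, 447, 2483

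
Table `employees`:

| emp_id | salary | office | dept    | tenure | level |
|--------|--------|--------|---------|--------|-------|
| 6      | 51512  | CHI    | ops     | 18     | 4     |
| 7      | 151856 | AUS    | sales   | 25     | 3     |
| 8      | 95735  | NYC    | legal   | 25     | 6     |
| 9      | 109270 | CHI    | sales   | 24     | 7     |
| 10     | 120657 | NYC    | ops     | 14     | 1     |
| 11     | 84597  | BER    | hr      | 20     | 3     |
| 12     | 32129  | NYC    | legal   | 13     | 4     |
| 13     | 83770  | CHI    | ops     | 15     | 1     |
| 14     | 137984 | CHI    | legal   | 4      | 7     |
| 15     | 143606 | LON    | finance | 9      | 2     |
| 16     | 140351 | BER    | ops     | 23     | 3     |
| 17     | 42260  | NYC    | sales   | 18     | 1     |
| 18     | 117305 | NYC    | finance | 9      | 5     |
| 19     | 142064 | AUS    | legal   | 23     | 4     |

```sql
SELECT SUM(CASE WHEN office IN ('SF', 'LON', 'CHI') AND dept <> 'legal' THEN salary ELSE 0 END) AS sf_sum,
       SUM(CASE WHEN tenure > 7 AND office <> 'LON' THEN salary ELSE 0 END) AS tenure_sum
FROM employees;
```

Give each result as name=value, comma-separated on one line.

[sf_sum: office IN ('SF', 'LON', 'CHI') AND dept <> 'legal']
emp_id=6: ✓ → 51512
emp_id=7: ✗
emp_id=8: ✗
emp_id=9: ✓ → 109270
emp_id=10: ✗
emp_id=11: ✗
emp_id=12: ✗
emp_id=13: ✓ → 83770
emp_id=14: ✗
emp_id=15: ✓ → 143606
emp_id=16: ✗
emp_id=17: ✗
emp_id=18: ✗
emp_id=19: ✗
sf_sum = 51512 + 109270 + 83770 + 143606 = 388158
—
[tenure_sum: tenure > 7 AND office <> 'LON']
emp_id=6: ✓ → 51512
emp_id=7: ✓ → 151856
emp_id=8: ✓ → 95735
emp_id=9: ✓ → 109270
emp_id=10: ✓ → 120657
emp_id=11: ✓ → 84597
emp_id=12: ✓ → 32129
emp_id=13: ✓ → 83770
emp_id=14: ✗
emp_id=15: ✗
emp_id=16: ✓ → 140351
emp_id=17: ✓ → 42260
emp_id=18: ✓ → 117305
emp_id=19: ✓ → 142064
tenure_sum = 51512 + 151856 + 95735 + 109270 + 120657 + 84597 + 32129 + 83770 + 140351 + 42260 + 117305 + 142064 = 1171506

sf_sum=388158, tenure_sum=1171506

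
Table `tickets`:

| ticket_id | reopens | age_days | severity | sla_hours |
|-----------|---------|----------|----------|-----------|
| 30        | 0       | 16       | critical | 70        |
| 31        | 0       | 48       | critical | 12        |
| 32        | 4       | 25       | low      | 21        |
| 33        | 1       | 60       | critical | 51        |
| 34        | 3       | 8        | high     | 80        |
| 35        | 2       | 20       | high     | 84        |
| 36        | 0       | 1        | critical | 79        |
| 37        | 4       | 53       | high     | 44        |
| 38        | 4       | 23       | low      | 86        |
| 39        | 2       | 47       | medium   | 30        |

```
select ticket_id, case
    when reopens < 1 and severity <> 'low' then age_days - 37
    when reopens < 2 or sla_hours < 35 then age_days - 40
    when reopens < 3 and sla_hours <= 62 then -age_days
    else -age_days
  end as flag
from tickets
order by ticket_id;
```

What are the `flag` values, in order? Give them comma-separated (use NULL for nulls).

ticket_id=30: reopens < 1 and severity <> 'low' → -21
ticket_id=31: reopens < 1 and severity <> 'low' → 11
ticket_id=32: reopens < 2 or sla_hours < 35 → -15
ticket_id=33: reopens < 2 or sla_hours < 35 → 20
ticket_id=34: ELSE → -8
ticket_id=35: ELSE → -20
ticket_id=36: reopens < 1 and severity <> 'low' → -36
ticket_id=37: ELSE → -53
ticket_id=38: ELSE → -23
ticket_id=39: reopens < 2 or sla_hours < 35 → 7

-21, 11, -15, 20, -8, -20, -36, -53, -23, 7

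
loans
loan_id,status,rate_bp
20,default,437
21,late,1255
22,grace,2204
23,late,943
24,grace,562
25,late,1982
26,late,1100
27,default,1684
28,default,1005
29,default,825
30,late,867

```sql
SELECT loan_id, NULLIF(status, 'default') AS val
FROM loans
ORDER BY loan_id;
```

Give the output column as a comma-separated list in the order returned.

NULL, late, grace, late, grace, late, late, NULL, NULL, NULL, late

loan_id=20: status=default vs default: equal → NULL
loan_id=21: status=late vs default: differ → late
loan_id=22: status=grace vs default: differ → grace
loan_id=23: status=late vs default: differ → late
loan_id=24: status=grace vs default: differ → grace
loan_id=25: status=late vs default: differ → late
loan_id=26: status=late vs default: differ → late
loan_id=27: status=default vs default: equal → NULL
loan_id=28: status=default vs default: equal → NULL
loan_id=29: status=default vs default: equal → NULL
loan_id=30: status=late vs default: differ → late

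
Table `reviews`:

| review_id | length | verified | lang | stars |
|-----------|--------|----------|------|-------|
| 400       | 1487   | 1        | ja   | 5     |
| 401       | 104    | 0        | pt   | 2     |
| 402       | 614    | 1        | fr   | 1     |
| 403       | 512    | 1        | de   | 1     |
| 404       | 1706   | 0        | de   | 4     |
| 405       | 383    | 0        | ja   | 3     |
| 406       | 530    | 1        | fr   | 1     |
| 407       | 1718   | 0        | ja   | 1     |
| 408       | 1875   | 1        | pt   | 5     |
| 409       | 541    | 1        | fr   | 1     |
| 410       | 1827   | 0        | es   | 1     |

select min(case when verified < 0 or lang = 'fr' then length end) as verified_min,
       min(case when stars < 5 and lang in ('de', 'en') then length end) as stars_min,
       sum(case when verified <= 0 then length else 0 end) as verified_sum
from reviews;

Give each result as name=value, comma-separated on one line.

verified_min=530, stars_min=512, verified_sum=5738

[verified_min: verified < 0 or lang = 'fr']
review_id=400: ✗
review_id=401: ✗
review_id=402: ✓ → 614
review_id=403: ✗
review_id=404: ✗
review_id=405: ✗
review_id=406: ✓ → 530
review_id=407: ✗
review_id=408: ✗
review_id=409: ✓ → 541
review_id=410: ✗
verified_min = MIN(614, 530, 541) = 530
—
[stars_min: stars < 5 and lang in ('de', 'en')]
review_id=400: ✗
review_id=401: ✗
review_id=402: ✗
review_id=403: ✓ → 512
review_id=404: ✓ → 1706
review_id=405: ✗
review_id=406: ✗
review_id=407: ✗
review_id=408: ✗
review_id=409: ✗
review_id=410: ✗
stars_min = MIN(512, 1706) = 512
—
[verified_sum: verified <= 0]
review_id=400: ✗
review_id=401: ✓ → 104
review_id=402: ✗
review_id=403: ✗
review_id=404: ✓ → 1706
review_id=405: ✓ → 383
review_id=406: ✗
review_id=407: ✓ → 1718
review_id=408: ✗
review_id=409: ✗
review_id=410: ✓ → 1827
verified_sum = 104 + 1706 + 383 + 1718 + 1827 = 5738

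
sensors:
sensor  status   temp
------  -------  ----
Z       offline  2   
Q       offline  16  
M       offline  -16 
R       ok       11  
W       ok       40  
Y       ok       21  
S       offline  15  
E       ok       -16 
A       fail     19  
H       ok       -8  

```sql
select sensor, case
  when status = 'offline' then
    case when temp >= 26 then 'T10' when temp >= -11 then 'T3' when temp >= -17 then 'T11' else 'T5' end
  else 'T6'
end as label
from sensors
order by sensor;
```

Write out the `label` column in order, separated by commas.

T6, T6, T6, T11, T3, T6, T3, T6, T6, T3

sensor=A: status='fail' → outer ELSE → T6
sensor=E: status='ok' → outer ELSE → T6
sensor=H: status='ok' → outer ELSE → T6
sensor=M: status='offline' → inner[temp >= -17] → T11
sensor=Q: status='offline' → inner[temp >= -11] → T3
sensor=R: status='ok' → outer ELSE → T6
sensor=S: status='offline' → inner[temp >= -11] → T3
sensor=W: status='ok' → outer ELSE → T6
sensor=Y: status='ok' → outer ELSE → T6
sensor=Z: status='offline' → inner[temp >= -11] → T3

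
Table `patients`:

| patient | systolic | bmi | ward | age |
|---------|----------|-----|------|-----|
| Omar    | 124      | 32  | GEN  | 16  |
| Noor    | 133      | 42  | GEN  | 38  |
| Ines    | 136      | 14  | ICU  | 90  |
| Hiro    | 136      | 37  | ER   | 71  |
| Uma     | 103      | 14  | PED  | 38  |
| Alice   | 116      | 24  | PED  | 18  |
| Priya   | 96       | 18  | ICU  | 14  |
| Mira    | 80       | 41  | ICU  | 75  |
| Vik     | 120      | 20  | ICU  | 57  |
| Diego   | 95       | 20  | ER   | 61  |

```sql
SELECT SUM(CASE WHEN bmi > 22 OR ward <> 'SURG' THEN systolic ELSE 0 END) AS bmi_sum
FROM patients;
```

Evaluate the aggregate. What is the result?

1139

patient=Omar: ✓ → 124
patient=Noor: ✓ → 133
patient=Ines: ✓ → 136
patient=Hiro: ✓ → 136
patient=Uma: ✓ → 103
patient=Alice: ✓ → 116
patient=Priya: ✓ → 96
patient=Mira: ✓ → 80
patient=Vik: ✓ → 120
patient=Diego: ✓ → 95
bmi_sum = 124 + 133 + 136 + 136 + 103 + 116 + 96 + 80 + 120 + 95 = 1139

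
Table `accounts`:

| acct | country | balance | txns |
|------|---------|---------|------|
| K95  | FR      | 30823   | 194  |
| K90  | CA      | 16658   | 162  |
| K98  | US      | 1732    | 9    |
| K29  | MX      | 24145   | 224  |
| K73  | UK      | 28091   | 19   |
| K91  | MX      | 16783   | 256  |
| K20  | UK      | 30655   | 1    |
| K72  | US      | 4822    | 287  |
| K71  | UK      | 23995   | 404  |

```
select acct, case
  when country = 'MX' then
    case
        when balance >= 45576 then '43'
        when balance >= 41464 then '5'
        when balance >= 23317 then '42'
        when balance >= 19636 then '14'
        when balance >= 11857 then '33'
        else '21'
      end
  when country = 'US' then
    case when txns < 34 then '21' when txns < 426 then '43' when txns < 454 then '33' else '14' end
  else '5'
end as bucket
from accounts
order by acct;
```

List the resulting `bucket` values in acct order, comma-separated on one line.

5, 42, 5, 43, 5, 5, 33, 5, 21

acct=K20: country='UK' → outer ELSE → 5
acct=K29: country='MX' → inner[balance >= 23317] → 42
acct=K71: country='UK' → outer ELSE → 5
acct=K72: country='US' → inner[txns < 426] → 43
acct=K73: country='UK' → outer ELSE → 5
acct=K90: country='CA' → outer ELSE → 5
acct=K91: country='MX' → inner[balance >= 11857] → 33
acct=K95: country='FR' → outer ELSE → 5
acct=K98: country='US' → inner[txns < 34] → 21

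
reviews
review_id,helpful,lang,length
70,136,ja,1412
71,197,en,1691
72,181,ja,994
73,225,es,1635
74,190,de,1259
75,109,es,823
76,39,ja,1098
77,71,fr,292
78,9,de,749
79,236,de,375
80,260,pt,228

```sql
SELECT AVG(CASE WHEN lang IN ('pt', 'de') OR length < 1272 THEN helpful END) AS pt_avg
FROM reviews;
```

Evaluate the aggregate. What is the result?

136.875

review_id=70: ✗
review_id=71: ✗
review_id=72: ✓ → 181
review_id=73: ✗
review_id=74: ✓ → 190
review_id=75: ✓ → 109
review_id=76: ✓ → 39
review_id=77: ✓ → 71
review_id=78: ✓ → 9
review_id=79: ✓ → 236
review_id=80: ✓ → 260
pt_avg = (181 + 190 + 109 + 39 + 71 + 9 + 236 + 260) / 8 = 136.875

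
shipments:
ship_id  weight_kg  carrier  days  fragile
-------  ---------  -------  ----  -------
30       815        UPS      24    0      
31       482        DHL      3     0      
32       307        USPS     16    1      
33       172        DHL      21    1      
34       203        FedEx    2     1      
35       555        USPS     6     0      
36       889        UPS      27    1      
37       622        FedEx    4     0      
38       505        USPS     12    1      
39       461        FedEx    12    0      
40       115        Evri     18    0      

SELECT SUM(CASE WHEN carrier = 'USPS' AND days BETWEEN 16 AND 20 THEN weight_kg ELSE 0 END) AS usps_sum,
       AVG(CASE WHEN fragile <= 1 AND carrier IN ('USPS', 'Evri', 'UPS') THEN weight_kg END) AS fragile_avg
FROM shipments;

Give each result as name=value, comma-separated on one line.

[usps_sum: carrier = 'USPS' AND days BETWEEN 16 AND 20]
ship_id=30: ✗
ship_id=31: ✗
ship_id=32: ✓ → 307
ship_id=33: ✗
ship_id=34: ✗
ship_id=35: ✗
ship_id=36: ✗
ship_id=37: ✗
ship_id=38: ✗
ship_id=39: ✗
ship_id=40: ✗
usps_sum = 307
—
[fragile_avg: fragile <= 1 AND carrier IN ('USPS', 'Evri', 'UPS')]
ship_id=30: ✓ → 815
ship_id=31: ✗
ship_id=32: ✓ → 307
ship_id=33: ✗
ship_id=34: ✗
ship_id=35: ✓ → 555
ship_id=36: ✓ → 889
ship_id=37: ✗
ship_id=38: ✓ → 505
ship_id=39: ✗
ship_id=40: ✓ → 115
fragile_avg = (815 + 307 + 555 + 889 + 505 + 115) / 6 = 531

usps_sum=307, fragile_avg=531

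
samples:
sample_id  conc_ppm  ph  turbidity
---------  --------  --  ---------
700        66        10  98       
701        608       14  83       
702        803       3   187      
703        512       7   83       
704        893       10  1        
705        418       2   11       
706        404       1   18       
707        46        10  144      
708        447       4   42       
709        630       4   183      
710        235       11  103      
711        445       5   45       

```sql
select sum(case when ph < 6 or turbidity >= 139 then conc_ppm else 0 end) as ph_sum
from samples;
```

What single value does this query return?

sample_id=700: ✗
sample_id=701: ✗
sample_id=702: ✓ → 803
sample_id=703: ✗
sample_id=704: ✗
sample_id=705: ✓ → 418
sample_id=706: ✓ → 404
sample_id=707: ✓ → 46
sample_id=708: ✓ → 447
sample_id=709: ✓ → 630
sample_id=710: ✗
sample_id=711: ✓ → 445
ph_sum = 803 + 418 + 404 + 46 + 447 + 630 + 445 = 3193

3193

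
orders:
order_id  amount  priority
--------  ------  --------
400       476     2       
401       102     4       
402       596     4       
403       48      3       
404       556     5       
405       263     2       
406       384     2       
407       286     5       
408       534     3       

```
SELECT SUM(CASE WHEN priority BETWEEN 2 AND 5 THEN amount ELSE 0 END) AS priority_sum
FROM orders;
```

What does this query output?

3245

order_id=400: ✓ → 476
order_id=401: ✓ → 102
order_id=402: ✓ → 596
order_id=403: ✓ → 48
order_id=404: ✓ → 556
order_id=405: ✓ → 263
order_id=406: ✓ → 384
order_id=407: ✓ → 286
order_id=408: ✓ → 534
priority_sum = 476 + 102 + 596 + 48 + 556 + 263 + 384 + 286 + 534 = 3245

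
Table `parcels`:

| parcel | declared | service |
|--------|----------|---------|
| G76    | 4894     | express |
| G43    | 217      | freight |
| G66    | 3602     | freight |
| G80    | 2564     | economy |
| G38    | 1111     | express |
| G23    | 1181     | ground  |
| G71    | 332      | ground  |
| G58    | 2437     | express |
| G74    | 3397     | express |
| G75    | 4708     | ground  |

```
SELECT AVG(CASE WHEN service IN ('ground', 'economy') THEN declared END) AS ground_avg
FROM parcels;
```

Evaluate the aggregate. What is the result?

2196.25

parcel=G76: ✗
parcel=G43: ✗
parcel=G66: ✗
parcel=G80: ✓ → 2564
parcel=G38: ✗
parcel=G23: ✓ → 1181
parcel=G71: ✓ → 332
parcel=G58: ✗
parcel=G74: ✗
parcel=G75: ✓ → 4708
ground_avg = (2564 + 1181 + 332 + 4708) / 4 = 2196.25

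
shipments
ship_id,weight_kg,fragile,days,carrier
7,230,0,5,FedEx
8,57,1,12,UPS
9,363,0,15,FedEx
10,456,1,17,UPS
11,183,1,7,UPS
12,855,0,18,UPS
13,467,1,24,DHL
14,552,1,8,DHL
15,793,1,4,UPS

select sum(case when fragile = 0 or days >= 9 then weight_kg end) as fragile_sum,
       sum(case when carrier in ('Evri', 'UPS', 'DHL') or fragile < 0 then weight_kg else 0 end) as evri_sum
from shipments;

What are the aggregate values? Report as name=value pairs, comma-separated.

fragile_sum=2428, evri_sum=3363

[fragile_sum: fragile = 0 or days >= 9]
ship_id=7: ✓ → 230
ship_id=8: ✓ → 57
ship_id=9: ✓ → 363
ship_id=10: ✓ → 456
ship_id=11: ✗
ship_id=12: ✓ → 855
ship_id=13: ✓ → 467
ship_id=14: ✗
ship_id=15: ✗
fragile_sum = 230 + 57 + 363 + 456 + 855 + 467 = 2428
—
[evri_sum: carrier in ('Evri', 'UPS', 'DHL') or fragile < 0]
ship_id=7: ✗
ship_id=8: ✓ → 57
ship_id=9: ✗
ship_id=10: ✓ → 456
ship_id=11: ✓ → 183
ship_id=12: ✓ → 855
ship_id=13: ✓ → 467
ship_id=14: ✓ → 552
ship_id=15: ✓ → 793
evri_sum = 57 + 456 + 183 + 855 + 467 + 552 + 793 = 3363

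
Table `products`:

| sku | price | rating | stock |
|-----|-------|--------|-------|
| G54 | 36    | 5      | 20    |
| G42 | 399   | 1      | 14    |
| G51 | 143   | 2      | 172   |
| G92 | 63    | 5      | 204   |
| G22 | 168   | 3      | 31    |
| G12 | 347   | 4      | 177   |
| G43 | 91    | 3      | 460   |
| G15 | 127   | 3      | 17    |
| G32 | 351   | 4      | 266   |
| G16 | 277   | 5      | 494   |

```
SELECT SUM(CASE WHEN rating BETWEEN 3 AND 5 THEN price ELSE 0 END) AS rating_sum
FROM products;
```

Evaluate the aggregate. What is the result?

1460

sku=G54: ✓ → 36
sku=G42: ✗
sku=G51: ✗
sku=G92: ✓ → 63
sku=G22: ✓ → 168
sku=G12: ✓ → 347
sku=G43: ✓ → 91
sku=G15: ✓ → 127
sku=G32: ✓ → 351
sku=G16: ✓ → 277
rating_sum = 36 + 63 + 168 + 347 + 91 + 127 + 351 + 277 = 1460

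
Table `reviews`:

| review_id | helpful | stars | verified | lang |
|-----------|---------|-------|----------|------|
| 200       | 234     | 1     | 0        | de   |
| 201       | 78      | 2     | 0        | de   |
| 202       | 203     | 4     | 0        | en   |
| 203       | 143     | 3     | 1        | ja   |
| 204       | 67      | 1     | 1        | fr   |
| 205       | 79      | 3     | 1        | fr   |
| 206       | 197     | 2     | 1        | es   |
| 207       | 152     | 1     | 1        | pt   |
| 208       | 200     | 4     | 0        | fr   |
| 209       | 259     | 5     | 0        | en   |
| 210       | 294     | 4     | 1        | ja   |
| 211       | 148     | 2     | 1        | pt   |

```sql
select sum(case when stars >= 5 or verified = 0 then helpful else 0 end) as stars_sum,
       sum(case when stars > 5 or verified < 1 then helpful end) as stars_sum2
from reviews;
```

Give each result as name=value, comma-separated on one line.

[stars_sum: stars >= 5 or verified = 0]
review_id=200: ✓ → 234
review_id=201: ✓ → 78
review_id=202: ✓ → 203
review_id=203: ✗
review_id=204: ✗
review_id=205: ✗
review_id=206: ✗
review_id=207: ✗
review_id=208: ✓ → 200
review_id=209: ✓ → 259
review_id=210: ✗
review_id=211: ✗
stars_sum = 234 + 78 + 203 + 200 + 259 = 974
—
[stars_sum2: stars > 5 or verified < 1]
review_id=200: ✓ → 234
review_id=201: ✓ → 78
review_id=202: ✓ → 203
review_id=203: ✗
review_id=204: ✗
review_id=205: ✗
review_id=206: ✗
review_id=207: ✗
review_id=208: ✓ → 200
review_id=209: ✓ → 259
review_id=210: ✗
review_id=211: ✗
stars_sum2 = 234 + 78 + 203 + 200 + 259 = 974

stars_sum=974, stars_sum2=974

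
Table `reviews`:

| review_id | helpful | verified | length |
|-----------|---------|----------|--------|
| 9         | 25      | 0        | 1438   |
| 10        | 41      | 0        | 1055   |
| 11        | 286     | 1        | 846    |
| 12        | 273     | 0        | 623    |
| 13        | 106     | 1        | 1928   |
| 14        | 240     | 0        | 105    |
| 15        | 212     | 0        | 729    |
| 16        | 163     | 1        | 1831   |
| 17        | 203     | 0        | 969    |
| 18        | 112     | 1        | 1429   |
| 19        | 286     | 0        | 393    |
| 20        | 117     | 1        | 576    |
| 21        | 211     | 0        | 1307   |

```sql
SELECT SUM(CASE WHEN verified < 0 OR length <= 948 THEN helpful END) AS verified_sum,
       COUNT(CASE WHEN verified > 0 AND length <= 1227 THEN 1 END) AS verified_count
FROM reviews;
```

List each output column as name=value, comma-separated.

[verified_sum: verified < 0 OR length <= 948]
review_id=9: ✗
review_id=10: ✗
review_id=11: ✓ → 286
review_id=12: ✓ → 273
review_id=13: ✗
review_id=14: ✓ → 240
review_id=15: ✓ → 212
review_id=16: ✗
review_id=17: ✗
review_id=18: ✗
review_id=19: ✓ → 286
review_id=20: ✓ → 117
review_id=21: ✗
verified_sum = 286 + 273 + 240 + 212 + 286 + 117 = 1414
—
[verified_count: verified > 0 AND length <= 1227]
review_id=9: ✗
review_id=10: ✗
review_id=11: ✓ → 1
review_id=12: ✗
review_id=13: ✗
review_id=14: ✗
review_id=15: ✗
review_id=16: ✗
review_id=17: ✗
review_id=18: ✗
review_id=19: ✗
review_id=20: ✓ → 1
review_id=21: ✗
verified_count = COUNT(1, 1) = 2

verified_sum=1414, verified_count=2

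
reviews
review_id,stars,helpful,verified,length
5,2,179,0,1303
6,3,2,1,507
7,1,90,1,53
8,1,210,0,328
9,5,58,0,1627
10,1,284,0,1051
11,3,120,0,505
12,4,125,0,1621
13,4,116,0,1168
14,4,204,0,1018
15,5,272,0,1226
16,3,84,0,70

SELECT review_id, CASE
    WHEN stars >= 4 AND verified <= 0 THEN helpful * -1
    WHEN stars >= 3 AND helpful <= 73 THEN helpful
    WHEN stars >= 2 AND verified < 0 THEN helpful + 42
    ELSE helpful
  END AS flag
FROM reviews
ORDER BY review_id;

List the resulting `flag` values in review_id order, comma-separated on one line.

review_id=5: ELSE → 179
review_id=6: stars >= 3 AND helpful <= 73 → 2
review_id=7: ELSE → 90
review_id=8: ELSE → 210
review_id=9: stars >= 4 AND verified <= 0 → -58
review_id=10: ELSE → 284
review_id=11: ELSE → 120
review_id=12: stars >= 4 AND verified <= 0 → -125
review_id=13: stars >= 4 AND verified <= 0 → -116
review_id=14: stars >= 4 AND verified <= 0 → -204
review_id=15: stars >= 4 AND verified <= 0 → -272
review_id=16: ELSE → 84

179, 2, 90, 210, -58, 284, 120, -125, -116, -204, -272, 84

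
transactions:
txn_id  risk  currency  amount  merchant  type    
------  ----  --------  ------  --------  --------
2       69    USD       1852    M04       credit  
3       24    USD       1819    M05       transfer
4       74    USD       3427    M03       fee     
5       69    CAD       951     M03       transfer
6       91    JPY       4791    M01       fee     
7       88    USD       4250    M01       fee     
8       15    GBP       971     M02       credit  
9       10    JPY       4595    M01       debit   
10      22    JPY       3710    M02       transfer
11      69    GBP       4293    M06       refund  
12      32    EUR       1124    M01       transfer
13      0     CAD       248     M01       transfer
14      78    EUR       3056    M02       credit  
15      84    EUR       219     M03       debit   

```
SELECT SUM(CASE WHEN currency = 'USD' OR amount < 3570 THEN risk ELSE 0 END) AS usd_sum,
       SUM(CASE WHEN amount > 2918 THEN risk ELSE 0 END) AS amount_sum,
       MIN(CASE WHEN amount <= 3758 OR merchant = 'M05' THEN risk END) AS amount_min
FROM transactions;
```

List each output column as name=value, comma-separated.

usd_sum=533, amount_sum=432, amount_min=0

[usd_sum: currency = 'USD' OR amount < 3570]
txn_id=2: ✓ → 69
txn_id=3: ✓ → 24
txn_id=4: ✓ → 74
txn_id=5: ✓ → 69
txn_id=6: ✗
txn_id=7: ✓ → 88
txn_id=8: ✓ → 15
txn_id=9: ✗
txn_id=10: ✗
txn_id=11: ✗
txn_id=12: ✓ → 32
txn_id=13: ✓ → 0
txn_id=14: ✓ → 78
txn_id=15: ✓ → 84
usd_sum = 69 + 24 + 74 + 69 + 88 + 15 + 32 + 78 + 84 = 533
—
[amount_sum: amount > 2918]
txn_id=2: ✗
txn_id=3: ✗
txn_id=4: ✓ → 74
txn_id=5: ✗
txn_id=6: ✓ → 91
txn_id=7: ✓ → 88
txn_id=8: ✗
txn_id=9: ✓ → 10
txn_id=10: ✓ → 22
txn_id=11: ✓ → 69
txn_id=12: ✗
txn_id=13: ✗
txn_id=14: ✓ → 78
txn_id=15: ✗
amount_sum = 74 + 91 + 88 + 10 + 22 + 69 + 78 = 432
—
[amount_min: amount <= 3758 OR merchant = 'M05']
txn_id=2: ✓ → 69
txn_id=3: ✓ → 24
txn_id=4: ✓ → 74
txn_id=5: ✓ → 69
txn_id=6: ✗
txn_id=7: ✗
txn_id=8: ✓ → 15
txn_id=9: ✗
txn_id=10: ✓ → 22
txn_id=11: ✗
txn_id=12: ✓ → 32
txn_id=13: ✓ → 0
txn_id=14: ✓ → 78
txn_id=15: ✓ → 84
amount_min = MIN(69, 24, 74, 69, 15, 22, 32, 0, 78, 84) = 0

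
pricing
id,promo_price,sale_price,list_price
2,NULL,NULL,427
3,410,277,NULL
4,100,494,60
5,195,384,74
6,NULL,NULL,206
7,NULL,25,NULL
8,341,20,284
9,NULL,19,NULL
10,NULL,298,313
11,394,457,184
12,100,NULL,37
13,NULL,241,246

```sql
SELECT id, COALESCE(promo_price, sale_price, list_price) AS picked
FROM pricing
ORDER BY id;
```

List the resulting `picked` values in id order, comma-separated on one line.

427, 410, 100, 195, 206, 25, 341, 19, 298, 394, 100, 241

id=2: promo_price=NULL, sale_price=NULL, list_price=427 → 427
id=3: promo_price=410 → 410
id=4: promo_price=100 → 100
id=5: promo_price=195 → 195
id=6: promo_price=NULL, sale_price=NULL, list_price=206 → 206
id=7: promo_price=NULL, sale_price=25 → 25
id=8: promo_price=341 → 341
id=9: promo_price=NULL, sale_price=19 → 19
id=10: promo_price=NULL, sale_price=298 → 298
id=11: promo_price=394 → 394
id=12: promo_price=100 → 100
id=13: promo_price=NULL, sale_price=241 → 241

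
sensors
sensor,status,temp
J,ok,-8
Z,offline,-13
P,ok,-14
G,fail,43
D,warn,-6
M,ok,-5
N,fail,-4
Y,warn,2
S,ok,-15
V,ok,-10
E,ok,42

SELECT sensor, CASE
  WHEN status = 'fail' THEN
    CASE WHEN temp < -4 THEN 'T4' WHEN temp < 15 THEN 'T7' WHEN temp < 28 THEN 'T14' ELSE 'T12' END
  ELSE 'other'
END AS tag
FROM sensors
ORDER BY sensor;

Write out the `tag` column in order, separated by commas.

other, other, T12, other, other, T7, other, other, other, other, other

sensor=D: status='warn' → outer ELSE → other
sensor=E: status='ok' → outer ELSE → other
sensor=G: status='fail' → inner[ELSE] → T12
sensor=J: status='ok' → outer ELSE → other
sensor=M: status='ok' → outer ELSE → other
sensor=N: status='fail' → inner[temp < 15] → T7
sensor=P: status='ok' → outer ELSE → other
sensor=S: status='ok' → outer ELSE → other
sensor=V: status='ok' → outer ELSE → other
sensor=Y: status='warn' → outer ELSE → other
sensor=Z: status='offline' → outer ELSE → other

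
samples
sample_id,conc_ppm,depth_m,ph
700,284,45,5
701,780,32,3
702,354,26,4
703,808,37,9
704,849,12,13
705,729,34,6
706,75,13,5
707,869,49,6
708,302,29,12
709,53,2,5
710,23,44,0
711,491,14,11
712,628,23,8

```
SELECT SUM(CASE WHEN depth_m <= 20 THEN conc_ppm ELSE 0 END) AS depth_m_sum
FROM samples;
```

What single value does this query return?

sample_id=700: ✗
sample_id=701: ✗
sample_id=702: ✗
sample_id=703: ✗
sample_id=704: ✓ → 849
sample_id=705: ✗
sample_id=706: ✓ → 75
sample_id=707: ✗
sample_id=708: ✗
sample_id=709: ✓ → 53
sample_id=710: ✗
sample_id=711: ✓ → 491
sample_id=712: ✗
depth_m_sum = 849 + 75 + 53 + 491 = 1468

1468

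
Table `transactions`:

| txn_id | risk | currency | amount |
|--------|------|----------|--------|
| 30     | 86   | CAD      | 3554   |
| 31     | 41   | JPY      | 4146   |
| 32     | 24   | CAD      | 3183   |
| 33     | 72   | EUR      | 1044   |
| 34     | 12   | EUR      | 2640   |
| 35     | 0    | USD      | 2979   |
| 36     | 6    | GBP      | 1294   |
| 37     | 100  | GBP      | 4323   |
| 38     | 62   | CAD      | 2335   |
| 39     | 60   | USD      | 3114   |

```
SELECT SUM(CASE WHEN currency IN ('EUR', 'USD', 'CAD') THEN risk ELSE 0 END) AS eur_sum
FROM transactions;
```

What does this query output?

316

txn_id=30: ✓ → 86
txn_id=31: ✗
txn_id=32: ✓ → 24
txn_id=33: ✓ → 72
txn_id=34: ✓ → 12
txn_id=35: ✓ → 0
txn_id=36: ✗
txn_id=37: ✗
txn_id=38: ✓ → 62
txn_id=39: ✓ → 60
eur_sum = 86 + 24 + 72 + 12 + 62 + 60 = 316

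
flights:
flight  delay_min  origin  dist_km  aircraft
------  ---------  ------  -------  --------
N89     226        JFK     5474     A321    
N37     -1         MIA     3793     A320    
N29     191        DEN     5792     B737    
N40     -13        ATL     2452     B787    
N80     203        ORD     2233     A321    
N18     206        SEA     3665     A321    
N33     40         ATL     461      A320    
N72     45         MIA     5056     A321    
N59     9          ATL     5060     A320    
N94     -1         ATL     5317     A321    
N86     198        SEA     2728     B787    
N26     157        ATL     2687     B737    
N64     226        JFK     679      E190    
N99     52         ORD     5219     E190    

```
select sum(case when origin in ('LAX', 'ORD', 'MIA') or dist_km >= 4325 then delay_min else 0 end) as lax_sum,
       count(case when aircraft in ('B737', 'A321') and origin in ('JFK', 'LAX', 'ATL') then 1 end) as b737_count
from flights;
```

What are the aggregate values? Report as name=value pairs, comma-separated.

lax_sum=724, b737_count=3

[lax_sum: origin in ('LAX', 'ORD', 'MIA') or dist_km >= 4325]
flight=N89: ✓ → 226
flight=N37: ✓ → -1
flight=N29: ✓ → 191
flight=N40: ✗
flight=N80: ✓ → 203
flight=N18: ✗
flight=N33: ✗
flight=N72: ✓ → 45
flight=N59: ✓ → 9
flight=N94: ✓ → -1
flight=N86: ✗
flight=N26: ✗
flight=N64: ✗
flight=N99: ✓ → 52
lax_sum = 226 + -1 + 191 + 203 + 45 + 9 + -1 + 52 = 724
—
[b737_count: aircraft in ('B737', 'A321') and origin in ('JFK', 'LAX', 'ATL')]
flight=N89: ✓ → 1
flight=N37: ✗
flight=N29: ✗
flight=N40: ✗
flight=N80: ✗
flight=N18: ✗
flight=N33: ✗
flight=N72: ✗
flight=N59: ✗
flight=N94: ✓ → 1
flight=N86: ✗
flight=N26: ✓ → 1
flight=N64: ✗
flight=N99: ✗
b737_count = COUNT(1, 1, 1) = 3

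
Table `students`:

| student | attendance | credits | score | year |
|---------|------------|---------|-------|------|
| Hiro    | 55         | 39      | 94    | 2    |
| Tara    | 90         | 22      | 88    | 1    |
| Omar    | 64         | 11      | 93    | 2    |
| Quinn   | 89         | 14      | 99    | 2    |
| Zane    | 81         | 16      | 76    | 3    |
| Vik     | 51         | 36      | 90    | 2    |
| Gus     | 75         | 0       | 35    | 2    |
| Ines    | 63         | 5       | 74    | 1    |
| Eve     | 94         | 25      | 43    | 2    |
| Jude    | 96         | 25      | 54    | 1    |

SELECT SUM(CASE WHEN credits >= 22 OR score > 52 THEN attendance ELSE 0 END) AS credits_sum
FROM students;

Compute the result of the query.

student=Hiro: ✓ → 55
student=Tara: ✓ → 90
student=Omar: ✓ → 64
student=Quinn: ✓ → 89
student=Zane: ✓ → 81
student=Vik: ✓ → 51
student=Gus: ✗
student=Ines: ✓ → 63
student=Eve: ✓ → 94
student=Jude: ✓ → 96
credits_sum = 55 + 90 + 64 + 89 + 81 + 51 + 63 + 94 + 96 = 683

683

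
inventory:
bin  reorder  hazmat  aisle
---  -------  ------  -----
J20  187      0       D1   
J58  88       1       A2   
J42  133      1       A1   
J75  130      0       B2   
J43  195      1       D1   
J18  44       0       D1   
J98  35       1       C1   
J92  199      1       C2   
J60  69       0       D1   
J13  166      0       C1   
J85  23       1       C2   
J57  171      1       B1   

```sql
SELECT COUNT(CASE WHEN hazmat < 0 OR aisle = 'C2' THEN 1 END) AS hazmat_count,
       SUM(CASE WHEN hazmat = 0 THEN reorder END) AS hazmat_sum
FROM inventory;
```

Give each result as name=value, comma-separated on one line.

[hazmat_count: hazmat < 0 OR aisle = 'C2']
bin=J20: ✗
bin=J58: ✗
bin=J42: ✗
bin=J75: ✗
bin=J43: ✗
bin=J18: ✗
bin=J98: ✗
bin=J92: ✓ → 1
bin=J60: ✗
bin=J13: ✗
bin=J85: ✓ → 1
bin=J57: ✗
hazmat_count = COUNT(1, 1) = 2
—
[hazmat_sum: hazmat = 0]
bin=J20: ✓ → 187
bin=J58: ✗
bin=J42: ✗
bin=J75: ✓ → 130
bin=J43: ✗
bin=J18: ✓ → 44
bin=J98: ✗
bin=J92: ✗
bin=J60: ✓ → 69
bin=J13: ✓ → 166
bin=J85: ✗
bin=J57: ✗
hazmat_sum = 187 + 130 + 44 + 69 + 166 = 596

hazmat_count=2, hazmat_sum=596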